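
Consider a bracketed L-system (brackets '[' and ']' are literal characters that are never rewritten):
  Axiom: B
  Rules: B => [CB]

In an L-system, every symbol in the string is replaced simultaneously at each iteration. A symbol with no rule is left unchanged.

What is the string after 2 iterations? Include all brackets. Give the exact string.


Step 0: B
Step 1: [CB]
Step 2: [C[CB]]

Answer: [C[CB]]


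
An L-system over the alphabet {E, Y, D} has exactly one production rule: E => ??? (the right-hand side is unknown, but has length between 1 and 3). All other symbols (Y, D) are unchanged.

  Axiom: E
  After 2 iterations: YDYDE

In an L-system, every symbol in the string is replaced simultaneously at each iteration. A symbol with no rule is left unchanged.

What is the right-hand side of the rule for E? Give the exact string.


Trying E => YDE:
  Step 0: E
  Step 1: YDE
  Step 2: YDYDE
Matches the given result.

Answer: YDE


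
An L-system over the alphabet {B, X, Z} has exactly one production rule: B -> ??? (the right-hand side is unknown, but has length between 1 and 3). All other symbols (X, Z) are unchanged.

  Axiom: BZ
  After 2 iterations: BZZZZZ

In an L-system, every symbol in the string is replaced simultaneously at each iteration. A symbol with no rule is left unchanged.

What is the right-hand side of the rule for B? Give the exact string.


Trying B -> BZZ:
  Step 0: BZ
  Step 1: BZZZ
  Step 2: BZZZZZ
Matches the given result.

Answer: BZZ


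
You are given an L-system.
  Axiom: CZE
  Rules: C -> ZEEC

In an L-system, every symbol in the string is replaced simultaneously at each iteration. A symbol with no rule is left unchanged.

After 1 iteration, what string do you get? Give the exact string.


Answer: ZEECZE

Derivation:
Step 0: CZE
Step 1: ZEECZE


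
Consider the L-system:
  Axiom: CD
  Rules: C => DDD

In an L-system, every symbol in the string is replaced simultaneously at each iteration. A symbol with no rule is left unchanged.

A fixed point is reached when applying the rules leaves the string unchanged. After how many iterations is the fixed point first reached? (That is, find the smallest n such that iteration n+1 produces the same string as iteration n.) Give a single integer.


Answer: 1

Derivation:
Step 0: CD
Step 1: DDDD
Step 2: DDDD  (unchanged — fixed point at step 1)


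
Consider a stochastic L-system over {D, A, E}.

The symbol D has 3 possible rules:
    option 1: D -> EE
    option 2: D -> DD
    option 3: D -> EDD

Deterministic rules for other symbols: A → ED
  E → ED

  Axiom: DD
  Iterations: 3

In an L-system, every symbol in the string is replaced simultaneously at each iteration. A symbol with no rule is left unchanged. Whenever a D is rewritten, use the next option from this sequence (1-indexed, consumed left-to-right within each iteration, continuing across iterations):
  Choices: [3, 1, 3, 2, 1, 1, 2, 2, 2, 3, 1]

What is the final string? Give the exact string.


Answer: EDEEEDEEDDDDDDEDEDDEDEE

Derivation:
Step 0: DD
Step 1: EDDEE  (used choices [3, 1])
Step 2: EDEDDDDEDED  (used choices [3, 2])
Step 3: EDEEEDEEDDDDDDEDEDDEDEE  (used choices [1, 1, 2, 2, 2, 3, 1])


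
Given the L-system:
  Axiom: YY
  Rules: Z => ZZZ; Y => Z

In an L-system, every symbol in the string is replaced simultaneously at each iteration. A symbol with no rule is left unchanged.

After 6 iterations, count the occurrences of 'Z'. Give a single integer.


Step 0: YY  (0 'Z')
Step 1: ZZ  (2 'Z')
Step 2: ZZZZZZ  (6 'Z')
Step 3: ZZZZZZZZZZZZZZZZZZ  (18 'Z')
Step 4: ZZZZZZZZZZZZZZZZZZZZZZZZZZZZZZZZZZZZZZZZZZZZZZZZZZZZZZ  (54 'Z')
Step 5: ZZZZZZZZZZZZZZZZZZZZZZZZZZZZZZZZZZZZZZZZZZZZZZZZZZZZZZZZZZZZZZZZZZZZZZZZZZZZZZZZZZZZZZZZZZZZZZZZZZZZZZZZZZZZZZZZZZZZZZZZZZZZZZZZZZZZZZZZZZZZZZZZZZZZZZZZZZZZZZZZZZ  (162 'Z')
Step 6: ZZZZZZZZZZZZZZZZZZZZZZZZZZZZZZZZZZZZZZZZZZZZZZZZZZZZZZZZZZZZZZZZZZZZZZZZZZZZZZZZZZZZZZZZZZZZZZZZZZZZZZZZZZZZZZZZZZZZZZZZZZZZZZZZZZZZZZZZZZZZZZZZZZZZZZZZZZZZZZZZZZZZZZZZZZZZZZZZZZZZZZZZZZZZZZZZZZZZZZZZZZZZZZZZZZZZZZZZZZZZZZZZZZZZZZZZZZZZZZZZZZZZZZZZZZZZZZZZZZZZZZZZZZZZZZZZZZZZZZZZZZZZZZZZZZZZZZZZZZZZZZZZZZZZZZZZZZZZZZZZZZZZZZZZZZZZZZZZZZZZZZZZZZZZZZZZZZZZZZZZZZZZZZZZZZZZZZZZZZZZZZZZZZZZZZZZZZZZZZZZZZZZZZZZZZZZZZZZZZZZZZZZZZZZZZZZZZZZZZZZZZZZZZZZZZZZZZZZZZZZZZZZZZZZZZZZZZZZZZZZZZZZZZ  (486 'Z')

Answer: 486


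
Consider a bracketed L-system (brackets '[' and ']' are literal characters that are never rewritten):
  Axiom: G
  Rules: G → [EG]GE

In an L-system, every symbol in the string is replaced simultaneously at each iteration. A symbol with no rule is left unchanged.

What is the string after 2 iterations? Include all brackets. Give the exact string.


Step 0: G
Step 1: [EG]GE
Step 2: [E[EG]GE][EG]GEE

Answer: [E[EG]GE][EG]GEE


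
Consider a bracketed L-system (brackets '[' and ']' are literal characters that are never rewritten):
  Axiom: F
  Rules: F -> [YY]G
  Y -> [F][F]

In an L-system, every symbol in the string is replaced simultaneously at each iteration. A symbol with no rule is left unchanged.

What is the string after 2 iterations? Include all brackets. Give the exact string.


Step 0: F
Step 1: [YY]G
Step 2: [[F][F][F][F]]G

Answer: [[F][F][F][F]]G


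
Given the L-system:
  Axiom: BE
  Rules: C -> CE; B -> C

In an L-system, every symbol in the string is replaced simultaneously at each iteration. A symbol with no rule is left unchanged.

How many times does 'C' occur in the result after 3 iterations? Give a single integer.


Step 0: BE  (0 'C')
Step 1: CE  (1 'C')
Step 2: CEE  (1 'C')
Step 3: CEEE  (1 'C')

Answer: 1


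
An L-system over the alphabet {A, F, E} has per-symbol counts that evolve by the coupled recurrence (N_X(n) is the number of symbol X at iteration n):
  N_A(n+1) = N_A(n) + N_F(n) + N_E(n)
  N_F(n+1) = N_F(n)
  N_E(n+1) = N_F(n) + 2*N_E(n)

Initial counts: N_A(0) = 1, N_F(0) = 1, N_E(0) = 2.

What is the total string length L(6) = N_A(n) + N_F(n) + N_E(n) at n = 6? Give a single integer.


Answer: 382

Derivation:
Step 0: N_A=1, N_F=1, N_E=2, L=4
Step 1: N_A=4, N_F=1, N_E=5, L=10
Step 2: N_A=10, N_F=1, N_E=11, L=22
Step 3: N_A=22, N_F=1, N_E=23, L=46
Step 4: N_A=46, N_F=1, N_E=47, L=94
Step 5: N_A=94, N_F=1, N_E=95, L=190
Step 6: N_A=190, N_F=1, N_E=191, L=382


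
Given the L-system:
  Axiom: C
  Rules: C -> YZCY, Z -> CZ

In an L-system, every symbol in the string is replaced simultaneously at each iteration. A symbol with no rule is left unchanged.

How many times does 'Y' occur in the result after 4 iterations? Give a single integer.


Answer: 16

Derivation:
Step 0: C  (0 'Y')
Step 1: YZCY  (2 'Y')
Step 2: YCZYZCYY  (4 'Y')
Step 3: YYZCYCZYCZYZCYYY  (8 'Y')
Step 4: YYCZYZCYYYZCYCZYYZCYCZYCZYZCYYYY  (16 'Y')


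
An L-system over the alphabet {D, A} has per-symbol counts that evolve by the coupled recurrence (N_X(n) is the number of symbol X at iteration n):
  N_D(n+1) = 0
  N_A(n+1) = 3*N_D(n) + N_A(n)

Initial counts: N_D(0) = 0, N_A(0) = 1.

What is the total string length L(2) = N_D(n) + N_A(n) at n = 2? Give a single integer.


Answer: 1

Derivation:
Step 0: N_D=0, N_A=1, L=1
Step 1: N_D=0, N_A=1, L=1
Step 2: N_D=0, N_A=1, L=1


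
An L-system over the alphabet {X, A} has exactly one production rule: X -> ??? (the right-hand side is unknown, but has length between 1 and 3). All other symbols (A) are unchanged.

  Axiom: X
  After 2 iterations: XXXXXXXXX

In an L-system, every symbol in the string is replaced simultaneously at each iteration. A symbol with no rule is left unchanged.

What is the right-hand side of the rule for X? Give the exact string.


Trying X -> XXX:
  Step 0: X
  Step 1: XXX
  Step 2: XXXXXXXXX
Matches the given result.

Answer: XXX


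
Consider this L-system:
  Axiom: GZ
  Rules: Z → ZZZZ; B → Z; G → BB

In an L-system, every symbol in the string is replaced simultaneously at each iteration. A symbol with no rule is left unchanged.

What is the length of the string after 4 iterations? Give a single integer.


Answer: 288

Derivation:
Step 0: length = 2
Step 1: length = 6
Step 2: length = 18
Step 3: length = 72
Step 4: length = 288


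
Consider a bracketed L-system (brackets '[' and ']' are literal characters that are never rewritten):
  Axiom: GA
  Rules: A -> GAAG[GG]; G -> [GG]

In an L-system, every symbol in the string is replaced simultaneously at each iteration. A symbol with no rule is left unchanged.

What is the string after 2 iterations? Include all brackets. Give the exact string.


Answer: [[GG][GG]][GG]GAAG[GG]GAAG[GG][GG][[GG][GG]]

Derivation:
Step 0: GA
Step 1: [GG]GAAG[GG]
Step 2: [[GG][GG]][GG]GAAG[GG]GAAG[GG][GG][[GG][GG]]


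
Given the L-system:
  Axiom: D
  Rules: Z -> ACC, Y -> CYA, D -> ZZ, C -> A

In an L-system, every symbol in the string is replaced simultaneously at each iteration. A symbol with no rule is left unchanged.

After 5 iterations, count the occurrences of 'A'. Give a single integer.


Step 0: D  (0 'A')
Step 1: ZZ  (0 'A')
Step 2: ACCACC  (2 'A')
Step 3: AAAAAA  (6 'A')
Step 4: AAAAAA  (6 'A')
Step 5: AAAAAA  (6 'A')

Answer: 6


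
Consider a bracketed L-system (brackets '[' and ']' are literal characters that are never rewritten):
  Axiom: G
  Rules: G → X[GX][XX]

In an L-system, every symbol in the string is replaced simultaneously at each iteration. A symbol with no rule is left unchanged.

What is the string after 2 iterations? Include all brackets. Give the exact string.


Step 0: G
Step 1: X[GX][XX]
Step 2: X[X[GX][XX]X][XX]

Answer: X[X[GX][XX]X][XX]


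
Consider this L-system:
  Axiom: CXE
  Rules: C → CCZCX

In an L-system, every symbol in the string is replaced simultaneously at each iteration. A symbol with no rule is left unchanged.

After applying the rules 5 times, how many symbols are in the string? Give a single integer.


Step 0: length = 3
Step 1: length = 7
Step 2: length = 19
Step 3: length = 55
Step 4: length = 163
Step 5: length = 487

Answer: 487


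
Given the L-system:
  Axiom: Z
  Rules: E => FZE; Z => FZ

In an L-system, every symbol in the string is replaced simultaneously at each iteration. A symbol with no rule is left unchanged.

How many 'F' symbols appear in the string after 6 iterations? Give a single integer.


Answer: 6

Derivation:
Step 0: Z  (0 'F')
Step 1: FZ  (1 'F')
Step 2: FFZ  (2 'F')
Step 3: FFFZ  (3 'F')
Step 4: FFFFZ  (4 'F')
Step 5: FFFFFZ  (5 'F')
Step 6: FFFFFFZ  (6 'F')


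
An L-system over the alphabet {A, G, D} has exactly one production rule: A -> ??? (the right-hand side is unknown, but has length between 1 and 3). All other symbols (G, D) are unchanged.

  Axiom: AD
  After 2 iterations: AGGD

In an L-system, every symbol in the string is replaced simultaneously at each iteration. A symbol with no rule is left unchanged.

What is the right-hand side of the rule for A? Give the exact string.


Answer: AG

Derivation:
Trying A -> AG:
  Step 0: AD
  Step 1: AGD
  Step 2: AGGD
Matches the given result.


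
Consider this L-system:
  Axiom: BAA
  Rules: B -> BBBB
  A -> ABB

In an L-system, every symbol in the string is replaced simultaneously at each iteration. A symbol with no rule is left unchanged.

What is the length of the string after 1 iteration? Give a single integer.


Step 0: length = 3
Step 1: length = 10

Answer: 10


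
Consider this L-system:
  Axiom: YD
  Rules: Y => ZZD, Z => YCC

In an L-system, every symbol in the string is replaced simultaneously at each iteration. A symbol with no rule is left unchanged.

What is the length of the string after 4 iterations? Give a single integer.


Step 0: length = 2
Step 1: length = 4
Step 2: length = 8
Step 3: length = 12
Step 4: length = 20

Answer: 20


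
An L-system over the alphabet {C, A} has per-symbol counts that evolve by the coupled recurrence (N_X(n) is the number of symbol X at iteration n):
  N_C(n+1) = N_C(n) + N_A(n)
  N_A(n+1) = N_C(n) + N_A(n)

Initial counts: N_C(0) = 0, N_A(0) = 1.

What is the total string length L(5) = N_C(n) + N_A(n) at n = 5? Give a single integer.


Answer: 32

Derivation:
Step 0: N_C=0, N_A=1, L=1
Step 1: N_C=1, N_A=1, L=2
Step 2: N_C=2, N_A=2, L=4
Step 3: N_C=4, N_A=4, L=8
Step 4: N_C=8, N_A=8, L=16
Step 5: N_C=16, N_A=16, L=32


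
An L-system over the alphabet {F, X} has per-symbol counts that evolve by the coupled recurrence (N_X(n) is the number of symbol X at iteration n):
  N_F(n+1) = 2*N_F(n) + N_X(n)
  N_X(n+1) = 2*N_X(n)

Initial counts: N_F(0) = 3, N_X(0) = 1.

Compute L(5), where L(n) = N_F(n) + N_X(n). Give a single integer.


Step 0: N_F=3, N_X=1, L=4
Step 1: N_F=7, N_X=2, L=9
Step 2: N_F=16, N_X=4, L=20
Step 3: N_F=36, N_X=8, L=44
Step 4: N_F=80, N_X=16, L=96
Step 5: N_F=176, N_X=32, L=208

Answer: 208


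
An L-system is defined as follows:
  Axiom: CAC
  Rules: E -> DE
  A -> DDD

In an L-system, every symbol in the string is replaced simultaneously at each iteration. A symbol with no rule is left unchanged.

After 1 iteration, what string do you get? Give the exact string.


Answer: CDDDC

Derivation:
Step 0: CAC
Step 1: CDDDC


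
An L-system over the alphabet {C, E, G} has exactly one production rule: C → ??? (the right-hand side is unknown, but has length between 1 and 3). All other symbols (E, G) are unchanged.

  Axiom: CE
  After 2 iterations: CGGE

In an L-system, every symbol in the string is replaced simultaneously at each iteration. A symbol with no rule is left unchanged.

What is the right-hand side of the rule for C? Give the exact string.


Answer: CG

Derivation:
Trying C → CG:
  Step 0: CE
  Step 1: CGE
  Step 2: CGGE
Matches the given result.


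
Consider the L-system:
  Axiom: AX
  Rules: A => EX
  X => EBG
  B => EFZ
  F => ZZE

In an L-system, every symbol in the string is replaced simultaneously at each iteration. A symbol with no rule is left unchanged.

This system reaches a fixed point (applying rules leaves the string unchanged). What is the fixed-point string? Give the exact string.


Step 0: AX
Step 1: EXEBG
Step 2: EEBGEEFZG
Step 3: EEEFZGEEZZEZG
Step 4: EEEZZEZGEEZZEZG
Step 5: EEEZZEZGEEZZEZG  (unchanged — fixed point at step 4)

Answer: EEEZZEZGEEZZEZG


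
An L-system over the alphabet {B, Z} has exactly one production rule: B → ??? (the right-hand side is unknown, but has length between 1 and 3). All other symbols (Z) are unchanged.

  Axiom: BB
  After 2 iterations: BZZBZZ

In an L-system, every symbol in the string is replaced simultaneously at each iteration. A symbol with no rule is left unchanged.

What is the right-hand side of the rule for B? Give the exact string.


Answer: BZ

Derivation:
Trying B → BZ:
  Step 0: BB
  Step 1: BZBZ
  Step 2: BZZBZZ
Matches the given result.


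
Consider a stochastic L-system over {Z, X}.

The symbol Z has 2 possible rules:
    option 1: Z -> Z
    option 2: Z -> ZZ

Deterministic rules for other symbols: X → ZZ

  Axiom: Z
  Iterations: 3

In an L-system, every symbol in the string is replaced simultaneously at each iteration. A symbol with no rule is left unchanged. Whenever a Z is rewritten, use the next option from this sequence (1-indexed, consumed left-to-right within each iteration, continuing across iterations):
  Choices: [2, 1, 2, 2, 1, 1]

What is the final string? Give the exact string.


Step 0: Z
Step 1: ZZ  (used choices [2])
Step 2: ZZZ  (used choices [1, 2])
Step 3: ZZZZ  (used choices [2, 1, 1])

Answer: ZZZZ


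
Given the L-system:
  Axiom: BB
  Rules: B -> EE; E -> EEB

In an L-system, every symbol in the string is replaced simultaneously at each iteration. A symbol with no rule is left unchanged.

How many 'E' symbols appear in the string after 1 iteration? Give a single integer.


Answer: 4

Derivation:
Step 0: BB  (0 'E')
Step 1: EEEE  (4 'E')


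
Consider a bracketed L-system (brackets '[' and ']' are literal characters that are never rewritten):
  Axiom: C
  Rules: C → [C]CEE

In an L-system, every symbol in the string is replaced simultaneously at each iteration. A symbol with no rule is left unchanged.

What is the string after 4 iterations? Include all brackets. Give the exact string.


Step 0: C
Step 1: [C]CEE
Step 2: [[C]CEE][C]CEEEE
Step 3: [[[C]CEE][C]CEEEE][[C]CEE][C]CEEEEEE
Step 4: [[[[C]CEE][C]CEEEE][[C]CEE][C]CEEEEEE][[[C]CEE][C]CEEEE][[C]CEE][C]CEEEEEEEE

Answer: [[[[C]CEE][C]CEEEE][[C]CEE][C]CEEEEEE][[[C]CEE][C]CEEEE][[C]CEE][C]CEEEEEEEE


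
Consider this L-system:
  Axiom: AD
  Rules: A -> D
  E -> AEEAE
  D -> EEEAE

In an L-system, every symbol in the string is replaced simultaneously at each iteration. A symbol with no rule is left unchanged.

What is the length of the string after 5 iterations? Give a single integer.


Step 0: length = 2
Step 1: length = 6
Step 2: length = 26
Step 3: length = 94
Step 4: length = 338
Step 5: length = 1238

Answer: 1238


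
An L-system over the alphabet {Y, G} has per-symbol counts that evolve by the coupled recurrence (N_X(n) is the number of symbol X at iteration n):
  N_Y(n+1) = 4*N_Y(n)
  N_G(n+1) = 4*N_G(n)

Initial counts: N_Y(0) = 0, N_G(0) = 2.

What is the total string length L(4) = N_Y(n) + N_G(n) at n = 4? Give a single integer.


Answer: 512

Derivation:
Step 0: N_Y=0, N_G=2, L=2
Step 1: N_Y=0, N_G=8, L=8
Step 2: N_Y=0, N_G=32, L=32
Step 3: N_Y=0, N_G=128, L=128
Step 4: N_Y=0, N_G=512, L=512


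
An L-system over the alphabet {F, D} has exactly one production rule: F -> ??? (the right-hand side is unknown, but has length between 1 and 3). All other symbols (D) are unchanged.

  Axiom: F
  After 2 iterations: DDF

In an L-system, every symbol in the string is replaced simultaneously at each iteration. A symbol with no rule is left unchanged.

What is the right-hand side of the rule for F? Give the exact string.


Answer: DF

Derivation:
Trying F -> DF:
  Step 0: F
  Step 1: DF
  Step 2: DDF
Matches the given result.


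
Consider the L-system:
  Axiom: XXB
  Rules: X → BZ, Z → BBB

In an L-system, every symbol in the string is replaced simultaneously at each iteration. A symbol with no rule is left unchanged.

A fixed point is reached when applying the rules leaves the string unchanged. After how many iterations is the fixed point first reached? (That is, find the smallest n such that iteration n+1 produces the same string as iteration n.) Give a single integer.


Answer: 2

Derivation:
Step 0: XXB
Step 1: BZBZB
Step 2: BBBBBBBBB
Step 3: BBBBBBBBB  (unchanged — fixed point at step 2)


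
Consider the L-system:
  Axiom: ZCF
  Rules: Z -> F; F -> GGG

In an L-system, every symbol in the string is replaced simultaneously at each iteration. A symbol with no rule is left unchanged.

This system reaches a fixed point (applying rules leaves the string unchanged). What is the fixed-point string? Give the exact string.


Answer: GGGCGGG

Derivation:
Step 0: ZCF
Step 1: FCGGG
Step 2: GGGCGGG
Step 3: GGGCGGG  (unchanged — fixed point at step 2)


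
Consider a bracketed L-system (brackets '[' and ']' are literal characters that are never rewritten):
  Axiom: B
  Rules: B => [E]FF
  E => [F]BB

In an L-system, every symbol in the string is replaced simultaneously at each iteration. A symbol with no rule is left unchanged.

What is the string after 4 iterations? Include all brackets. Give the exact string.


Step 0: B
Step 1: [E]FF
Step 2: [[F]BB]FF
Step 3: [[F][E]FF[E]FF]FF
Step 4: [[F][[F]BB]FF[[F]BB]FF]FF

Answer: [[F][[F]BB]FF[[F]BB]FF]FF


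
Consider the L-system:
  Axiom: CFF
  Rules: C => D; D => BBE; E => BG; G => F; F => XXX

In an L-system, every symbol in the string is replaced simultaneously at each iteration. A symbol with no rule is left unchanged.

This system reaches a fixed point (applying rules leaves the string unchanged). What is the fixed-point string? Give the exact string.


Answer: BBBXXXXXXXXX

Derivation:
Step 0: CFF
Step 1: DXXXXXX
Step 2: BBEXXXXXX
Step 3: BBBGXXXXXX
Step 4: BBBFXXXXXX
Step 5: BBBXXXXXXXXX
Step 6: BBBXXXXXXXXX  (unchanged — fixed point at step 5)


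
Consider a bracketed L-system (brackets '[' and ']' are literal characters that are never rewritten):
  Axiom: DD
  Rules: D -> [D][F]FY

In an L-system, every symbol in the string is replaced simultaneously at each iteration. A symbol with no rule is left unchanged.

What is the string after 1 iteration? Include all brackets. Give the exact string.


Answer: [D][F]FY[D][F]FY

Derivation:
Step 0: DD
Step 1: [D][F]FY[D][F]FY


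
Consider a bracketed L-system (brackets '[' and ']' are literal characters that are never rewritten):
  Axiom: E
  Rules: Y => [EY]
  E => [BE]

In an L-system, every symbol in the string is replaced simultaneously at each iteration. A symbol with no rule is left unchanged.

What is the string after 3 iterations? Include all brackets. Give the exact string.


Answer: [B[B[BE]]]

Derivation:
Step 0: E
Step 1: [BE]
Step 2: [B[BE]]
Step 3: [B[B[BE]]]


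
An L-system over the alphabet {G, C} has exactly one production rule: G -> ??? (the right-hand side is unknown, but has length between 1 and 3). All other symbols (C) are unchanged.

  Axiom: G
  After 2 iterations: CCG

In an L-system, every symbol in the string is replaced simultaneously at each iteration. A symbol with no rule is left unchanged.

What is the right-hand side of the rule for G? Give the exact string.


Trying G -> CG:
  Step 0: G
  Step 1: CG
  Step 2: CCG
Matches the given result.

Answer: CG


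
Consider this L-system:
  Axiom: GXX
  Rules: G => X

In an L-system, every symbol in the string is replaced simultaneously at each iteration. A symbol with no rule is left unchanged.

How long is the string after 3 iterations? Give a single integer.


Step 0: length = 3
Step 1: length = 3
Step 2: length = 3
Step 3: length = 3

Answer: 3


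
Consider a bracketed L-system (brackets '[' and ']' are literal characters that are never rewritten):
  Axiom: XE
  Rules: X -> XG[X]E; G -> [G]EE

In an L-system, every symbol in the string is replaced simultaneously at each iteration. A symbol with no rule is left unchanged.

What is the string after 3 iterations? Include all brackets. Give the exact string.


Answer: XG[X]E[G]EE[XG[X]E]E[[G]EE]EE[XG[X]E[G]EE[XG[X]E]E]EE

Derivation:
Step 0: XE
Step 1: XG[X]EE
Step 2: XG[X]E[G]EE[XG[X]E]EE
Step 3: XG[X]E[G]EE[XG[X]E]E[[G]EE]EE[XG[X]E[G]EE[XG[X]E]E]EE


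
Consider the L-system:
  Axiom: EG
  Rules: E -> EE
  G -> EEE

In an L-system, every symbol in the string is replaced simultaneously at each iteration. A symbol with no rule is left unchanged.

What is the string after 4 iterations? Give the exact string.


Answer: EEEEEEEEEEEEEEEEEEEEEEEEEEEEEEEEEEEEEEEE

Derivation:
Step 0: EG
Step 1: EEEEE
Step 2: EEEEEEEEEE
Step 3: EEEEEEEEEEEEEEEEEEEE
Step 4: EEEEEEEEEEEEEEEEEEEEEEEEEEEEEEEEEEEEEEEE


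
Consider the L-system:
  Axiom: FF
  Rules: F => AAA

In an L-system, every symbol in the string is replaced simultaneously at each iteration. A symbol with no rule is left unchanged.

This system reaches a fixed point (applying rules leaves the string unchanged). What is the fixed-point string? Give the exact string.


Answer: AAAAAA

Derivation:
Step 0: FF
Step 1: AAAAAA
Step 2: AAAAAA  (unchanged — fixed point at step 1)


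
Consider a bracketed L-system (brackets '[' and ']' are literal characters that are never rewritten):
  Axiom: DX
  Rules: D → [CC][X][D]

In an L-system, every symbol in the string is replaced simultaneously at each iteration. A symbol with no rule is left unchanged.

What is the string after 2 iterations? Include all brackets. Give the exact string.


Answer: [CC][X][[CC][X][D]]X

Derivation:
Step 0: DX
Step 1: [CC][X][D]X
Step 2: [CC][X][[CC][X][D]]X


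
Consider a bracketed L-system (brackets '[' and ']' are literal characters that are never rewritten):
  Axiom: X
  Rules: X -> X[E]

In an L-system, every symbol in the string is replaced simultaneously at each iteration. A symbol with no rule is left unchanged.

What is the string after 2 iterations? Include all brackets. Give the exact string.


Answer: X[E][E]

Derivation:
Step 0: X
Step 1: X[E]
Step 2: X[E][E]


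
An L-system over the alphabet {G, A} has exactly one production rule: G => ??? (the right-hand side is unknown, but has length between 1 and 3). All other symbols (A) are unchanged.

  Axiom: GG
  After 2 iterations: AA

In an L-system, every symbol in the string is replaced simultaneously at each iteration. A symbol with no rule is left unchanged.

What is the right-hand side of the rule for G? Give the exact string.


Answer: A

Derivation:
Trying G => A:
  Step 0: GG
  Step 1: AA
  Step 2: AA
Matches the given result.


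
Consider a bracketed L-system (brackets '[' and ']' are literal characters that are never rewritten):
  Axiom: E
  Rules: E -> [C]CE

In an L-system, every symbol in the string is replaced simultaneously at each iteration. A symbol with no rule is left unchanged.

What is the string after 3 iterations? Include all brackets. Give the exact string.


Step 0: E
Step 1: [C]CE
Step 2: [C]C[C]CE
Step 3: [C]C[C]C[C]CE

Answer: [C]C[C]C[C]CE


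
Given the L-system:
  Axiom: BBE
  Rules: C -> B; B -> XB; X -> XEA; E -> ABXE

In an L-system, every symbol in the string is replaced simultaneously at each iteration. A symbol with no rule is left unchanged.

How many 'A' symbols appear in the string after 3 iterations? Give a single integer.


Answer: 16

Derivation:
Step 0: BBE  (0 'A')
Step 1: XBXBABXE  (1 'A')
Step 2: XEAXBXEAXBAXBXEAABXE  (5 'A')
Step 3: XEAABXEAXEAXBXEAABXEAXEAXBAXEAXBXEAABXEAAXBXEAABXE  (16 'A')


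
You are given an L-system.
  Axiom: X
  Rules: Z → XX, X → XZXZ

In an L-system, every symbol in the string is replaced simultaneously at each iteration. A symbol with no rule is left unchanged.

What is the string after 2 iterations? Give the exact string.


Answer: XZXZXXXZXZXX

Derivation:
Step 0: X
Step 1: XZXZ
Step 2: XZXZXXXZXZXX


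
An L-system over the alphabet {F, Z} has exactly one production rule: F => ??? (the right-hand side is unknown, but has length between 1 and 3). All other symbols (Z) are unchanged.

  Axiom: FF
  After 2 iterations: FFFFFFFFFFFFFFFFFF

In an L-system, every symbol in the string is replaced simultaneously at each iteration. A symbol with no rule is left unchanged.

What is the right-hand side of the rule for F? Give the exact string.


Answer: FFF

Derivation:
Trying F => FFF:
  Step 0: FF
  Step 1: FFFFFF
  Step 2: FFFFFFFFFFFFFFFFFF
Matches the given result.


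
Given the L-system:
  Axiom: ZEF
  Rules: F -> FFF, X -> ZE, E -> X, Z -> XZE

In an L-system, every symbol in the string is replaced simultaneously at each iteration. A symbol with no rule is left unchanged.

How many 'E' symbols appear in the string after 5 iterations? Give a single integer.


Answer: 21

Derivation:
Step 0: ZEF  (1 'E')
Step 1: XZEXFFF  (1 'E')
Step 2: ZEXZEXZEFFFFFFFFF  (3 'E')
Step 3: XZEXZEXZEXZEXZEXFFFFFFFFFFFFFFFFFFFFFFFFFFF  (5 'E')
Step 4: ZEXZEXZEXZEXZEXZEXZEXZEXZEXZEXZEFFFFFFFFFFFFFFFFFFFFFFFFFFFFFFFFFFFFFFFFFFFFFFFFFFFFFFFFFFFFFFFFFFFFFFFFFFFFFFFFF  (11 'E')
Step 5: XZEXZEXZEXZEXZEXZEXZEXZEXZEXZEXZEXZEXZEXZEXZEXZEXZEXZEXZEXZEXZEXFFFFFFFFFFFFFFFFFFFFFFFFFFFFFFFFFFFFFFFFFFFFFFFFFFFFFFFFFFFFFFFFFFFFFFFFFFFFFFFFFFFFFFFFFFFFFFFFFFFFFFFFFFFFFFFFFFFFFFFFFFFFFFFFFFFFFFFFFFFFFFFFFFFFFFFFFFFFFFFFFFFFFFFFFFFFFFFFFFFFFFFFFFFFFFFFFFFFFFFFFFFFFFFFFFFFFFFFFFFFFFFFFFFFFFFFFFFFFFFFFFF  (21 'E')


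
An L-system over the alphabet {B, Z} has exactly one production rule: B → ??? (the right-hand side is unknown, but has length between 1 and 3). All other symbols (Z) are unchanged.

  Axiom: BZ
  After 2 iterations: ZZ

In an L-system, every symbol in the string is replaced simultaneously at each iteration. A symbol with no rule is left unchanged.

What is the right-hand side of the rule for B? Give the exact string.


Trying B → Z:
  Step 0: BZ
  Step 1: ZZ
  Step 2: ZZ
Matches the given result.

Answer: Z


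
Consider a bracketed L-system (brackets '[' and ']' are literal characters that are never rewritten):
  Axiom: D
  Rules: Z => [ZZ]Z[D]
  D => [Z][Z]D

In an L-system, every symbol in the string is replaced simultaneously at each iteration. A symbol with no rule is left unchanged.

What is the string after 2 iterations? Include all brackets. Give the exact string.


Step 0: D
Step 1: [Z][Z]D
Step 2: [[ZZ]Z[D]][[ZZ]Z[D]][Z][Z]D

Answer: [[ZZ]Z[D]][[ZZ]Z[D]][Z][Z]D


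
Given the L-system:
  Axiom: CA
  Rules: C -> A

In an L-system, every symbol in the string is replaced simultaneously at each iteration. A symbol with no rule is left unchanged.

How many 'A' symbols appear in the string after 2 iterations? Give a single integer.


Answer: 2

Derivation:
Step 0: CA  (1 'A')
Step 1: AA  (2 'A')
Step 2: AA  (2 'A')


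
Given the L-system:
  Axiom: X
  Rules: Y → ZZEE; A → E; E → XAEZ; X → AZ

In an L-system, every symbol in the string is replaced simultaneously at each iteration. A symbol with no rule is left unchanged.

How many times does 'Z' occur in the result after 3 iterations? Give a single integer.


Answer: 2

Derivation:
Step 0: X  (0 'Z')
Step 1: AZ  (1 'Z')
Step 2: EZ  (1 'Z')
Step 3: XAEZZ  (2 'Z')


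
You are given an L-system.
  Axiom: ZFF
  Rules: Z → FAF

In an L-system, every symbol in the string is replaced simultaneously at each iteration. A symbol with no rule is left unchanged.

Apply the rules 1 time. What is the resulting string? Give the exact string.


Answer: FAFFF

Derivation:
Step 0: ZFF
Step 1: FAFFF


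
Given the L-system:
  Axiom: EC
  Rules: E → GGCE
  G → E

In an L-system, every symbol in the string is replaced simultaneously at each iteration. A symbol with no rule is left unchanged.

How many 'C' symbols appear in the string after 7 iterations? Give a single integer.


Answer: 86

Derivation:
Step 0: EC  (1 'C')
Step 1: GGCEC  (2 'C')
Step 2: EECGGCEC  (3 'C')
Step 3: GGCEGGCECEECGGCEC  (6 'C')
Step 4: EECGGCEEECGGCECGGCEGGCECEECGGCEC  (11 'C')
Step 5: GGCEGGCECEECGGCEGGCEGGCECEECGGCECEECGGCEEECGGCECGGCEGGCECEECGGCEC  (22 'C')
Step 6: EECGGCEEECGGCECGGCEGGCECEECGGCEEECGGCEEECGGCECGGCEGGCECEECGGCECGGCEGGCECEECGGCEGGCEGGCECEECGGCECEECGGCEEECGGCECGGCEGGCECEECGGCEC  (43 'C')
Step 7: GGCEGGCECEECGGCEGGCEGGCECEECGGCECEECGGCEEECGGCECGGCEGGCECEECGGCEGGCEGGCECEECGGCEGGCEGGCECEECGGCECEECGGCEEECGGCECGGCEGGCECEECGGCECEECGGCEEECGGCECGGCEGGCECEECGGCEEECGGCEEECGGCECGGCEGGCECEECGGCECGGCEGGCECEECGGCEGGCEGGCECEECGGCECEECGGCEEECGGCECGGCEGGCECEECGGCEC  (86 'C')


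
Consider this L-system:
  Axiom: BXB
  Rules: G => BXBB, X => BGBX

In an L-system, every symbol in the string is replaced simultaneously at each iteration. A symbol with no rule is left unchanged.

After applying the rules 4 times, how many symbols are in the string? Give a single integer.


Step 0: length = 3
Step 1: length = 6
Step 2: length = 12
Step 3: length = 21
Step 4: length = 36

Answer: 36


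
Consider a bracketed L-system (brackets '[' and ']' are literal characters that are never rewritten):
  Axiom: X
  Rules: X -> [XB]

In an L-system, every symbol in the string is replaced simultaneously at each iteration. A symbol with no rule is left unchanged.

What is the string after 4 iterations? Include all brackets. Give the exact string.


Step 0: X
Step 1: [XB]
Step 2: [[XB]B]
Step 3: [[[XB]B]B]
Step 4: [[[[XB]B]B]B]

Answer: [[[[XB]B]B]B]


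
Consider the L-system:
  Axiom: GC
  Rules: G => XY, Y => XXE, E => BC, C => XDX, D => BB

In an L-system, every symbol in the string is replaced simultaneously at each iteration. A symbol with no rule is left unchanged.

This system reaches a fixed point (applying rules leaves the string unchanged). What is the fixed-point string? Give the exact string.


Step 0: GC
Step 1: XYXDX
Step 2: XXXEXBBX
Step 3: XXXBCXBBX
Step 4: XXXBXDXXBBX
Step 5: XXXBXBBXXBBX
Step 6: XXXBXBBXXBBX  (unchanged — fixed point at step 5)

Answer: XXXBXBBXXBBX


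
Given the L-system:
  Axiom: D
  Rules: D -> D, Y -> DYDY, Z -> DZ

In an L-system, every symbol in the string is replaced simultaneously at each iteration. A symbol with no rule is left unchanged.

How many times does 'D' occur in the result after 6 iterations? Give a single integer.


Step 0: D  (1 'D')
Step 1: D  (1 'D')
Step 2: D  (1 'D')
Step 3: D  (1 'D')
Step 4: D  (1 'D')
Step 5: D  (1 'D')
Step 6: D  (1 'D')

Answer: 1


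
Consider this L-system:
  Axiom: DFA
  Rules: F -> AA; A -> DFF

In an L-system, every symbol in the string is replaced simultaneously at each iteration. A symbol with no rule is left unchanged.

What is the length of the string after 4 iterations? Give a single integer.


Step 0: length = 3
Step 1: length = 6
Step 2: length = 12
Step 3: length = 24
Step 4: length = 48

Answer: 48


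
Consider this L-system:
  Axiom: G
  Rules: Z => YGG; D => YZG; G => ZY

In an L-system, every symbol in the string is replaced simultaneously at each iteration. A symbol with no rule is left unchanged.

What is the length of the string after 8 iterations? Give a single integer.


Answer: 46

Derivation:
Step 0: length = 1
Step 1: length = 2
Step 2: length = 4
Step 3: length = 6
Step 4: length = 10
Step 5: length = 14
Step 6: length = 22
Step 7: length = 30
Step 8: length = 46


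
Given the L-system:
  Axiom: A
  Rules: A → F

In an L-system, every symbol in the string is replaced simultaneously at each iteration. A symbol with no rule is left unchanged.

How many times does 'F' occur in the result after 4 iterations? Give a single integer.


Answer: 1

Derivation:
Step 0: A  (0 'F')
Step 1: F  (1 'F')
Step 2: F  (1 'F')
Step 3: F  (1 'F')
Step 4: F  (1 'F')


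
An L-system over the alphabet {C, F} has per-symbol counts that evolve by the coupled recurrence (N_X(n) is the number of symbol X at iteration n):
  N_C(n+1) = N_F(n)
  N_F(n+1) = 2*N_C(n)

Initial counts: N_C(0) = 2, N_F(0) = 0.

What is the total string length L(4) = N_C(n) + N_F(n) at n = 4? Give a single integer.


Answer: 8

Derivation:
Step 0: N_C=2, N_F=0, L=2
Step 1: N_C=0, N_F=4, L=4
Step 2: N_C=4, N_F=0, L=4
Step 3: N_C=0, N_F=8, L=8
Step 4: N_C=8, N_F=0, L=8


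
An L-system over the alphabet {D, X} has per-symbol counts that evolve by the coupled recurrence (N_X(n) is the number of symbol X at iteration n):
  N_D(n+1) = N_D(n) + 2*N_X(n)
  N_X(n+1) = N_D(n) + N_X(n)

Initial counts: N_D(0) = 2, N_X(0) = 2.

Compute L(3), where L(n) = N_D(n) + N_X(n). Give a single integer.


Step 0: N_D=2, N_X=2, L=4
Step 1: N_D=6, N_X=4, L=10
Step 2: N_D=14, N_X=10, L=24
Step 3: N_D=34, N_X=24, L=58

Answer: 58


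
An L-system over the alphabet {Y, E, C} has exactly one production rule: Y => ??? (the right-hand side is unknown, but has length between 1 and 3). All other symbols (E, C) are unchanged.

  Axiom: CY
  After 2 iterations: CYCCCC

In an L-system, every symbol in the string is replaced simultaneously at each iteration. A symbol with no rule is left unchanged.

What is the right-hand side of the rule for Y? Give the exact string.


Answer: YCC

Derivation:
Trying Y => YCC:
  Step 0: CY
  Step 1: CYCC
  Step 2: CYCCCC
Matches the given result.


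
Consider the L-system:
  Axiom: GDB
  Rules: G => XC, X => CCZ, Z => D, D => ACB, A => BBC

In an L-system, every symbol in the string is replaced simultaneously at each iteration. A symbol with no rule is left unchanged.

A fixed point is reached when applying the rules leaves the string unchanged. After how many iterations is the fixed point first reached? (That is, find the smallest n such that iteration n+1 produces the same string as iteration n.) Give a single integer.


Step 0: GDB
Step 1: XCACBB
Step 2: CCZCBBCCBB
Step 3: CCDCBBCCBB
Step 4: CCACBCBBCCBB
Step 5: CCBBCCBCBBCCBB
Step 6: CCBBCCBCBBCCBB  (unchanged — fixed point at step 5)

Answer: 5


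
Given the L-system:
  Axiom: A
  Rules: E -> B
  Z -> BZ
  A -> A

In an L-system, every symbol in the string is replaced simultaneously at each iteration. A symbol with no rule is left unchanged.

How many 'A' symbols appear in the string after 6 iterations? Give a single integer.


Answer: 1

Derivation:
Step 0: A  (1 'A')
Step 1: A  (1 'A')
Step 2: A  (1 'A')
Step 3: A  (1 'A')
Step 4: A  (1 'A')
Step 5: A  (1 'A')
Step 6: A  (1 'A')


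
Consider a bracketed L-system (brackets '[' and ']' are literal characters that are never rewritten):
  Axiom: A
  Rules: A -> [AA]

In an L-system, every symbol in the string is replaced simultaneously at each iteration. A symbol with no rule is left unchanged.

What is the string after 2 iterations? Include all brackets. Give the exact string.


Answer: [[AA][AA]]

Derivation:
Step 0: A
Step 1: [AA]
Step 2: [[AA][AA]]


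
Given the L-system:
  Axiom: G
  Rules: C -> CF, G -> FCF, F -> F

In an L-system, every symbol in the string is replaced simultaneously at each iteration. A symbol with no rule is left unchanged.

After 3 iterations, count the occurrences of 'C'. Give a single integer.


Answer: 1

Derivation:
Step 0: G  (0 'C')
Step 1: FCF  (1 'C')
Step 2: FCFF  (1 'C')
Step 3: FCFFF  (1 'C')


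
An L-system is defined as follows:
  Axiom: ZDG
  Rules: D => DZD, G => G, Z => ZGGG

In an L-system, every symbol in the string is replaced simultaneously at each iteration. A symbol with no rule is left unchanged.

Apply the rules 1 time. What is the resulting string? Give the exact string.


Step 0: ZDG
Step 1: ZGGGDZDG

Answer: ZGGGDZDG


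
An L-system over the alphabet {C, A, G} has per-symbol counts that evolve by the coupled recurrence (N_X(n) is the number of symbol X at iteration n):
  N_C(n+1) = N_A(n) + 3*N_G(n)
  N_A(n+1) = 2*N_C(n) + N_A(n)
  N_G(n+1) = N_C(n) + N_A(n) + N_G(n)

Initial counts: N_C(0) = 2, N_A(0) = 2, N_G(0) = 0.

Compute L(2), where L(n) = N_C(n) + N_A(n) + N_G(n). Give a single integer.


Step 0: N_C=2, N_A=2, N_G=0, L=4
Step 1: N_C=2, N_A=6, N_G=4, L=12
Step 2: N_C=18, N_A=10, N_G=12, L=40

Answer: 40


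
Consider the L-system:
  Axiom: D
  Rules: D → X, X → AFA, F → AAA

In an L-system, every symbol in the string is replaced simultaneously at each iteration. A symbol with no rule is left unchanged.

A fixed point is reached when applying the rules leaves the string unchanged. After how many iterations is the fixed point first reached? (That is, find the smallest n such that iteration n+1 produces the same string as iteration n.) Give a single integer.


Answer: 3

Derivation:
Step 0: D
Step 1: X
Step 2: AFA
Step 3: AAAAA
Step 4: AAAAA  (unchanged — fixed point at step 3)


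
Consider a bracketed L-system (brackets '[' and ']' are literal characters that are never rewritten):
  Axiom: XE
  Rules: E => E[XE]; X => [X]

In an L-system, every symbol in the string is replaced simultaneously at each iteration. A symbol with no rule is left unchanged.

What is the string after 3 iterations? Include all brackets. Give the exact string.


Answer: [[[X]]]E[XE][[X]E[XE]][[[X]]E[XE][[X]E[XE]]]

Derivation:
Step 0: XE
Step 1: [X]E[XE]
Step 2: [[X]]E[XE][[X]E[XE]]
Step 3: [[[X]]]E[XE][[X]E[XE]][[[X]]E[XE][[X]E[XE]]]


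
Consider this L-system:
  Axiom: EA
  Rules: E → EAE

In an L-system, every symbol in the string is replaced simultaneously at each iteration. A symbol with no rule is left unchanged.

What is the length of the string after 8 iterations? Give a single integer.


Step 0: length = 2
Step 1: length = 4
Step 2: length = 8
Step 3: length = 16
Step 4: length = 32
Step 5: length = 64
Step 6: length = 128
Step 7: length = 256
Step 8: length = 512

Answer: 512


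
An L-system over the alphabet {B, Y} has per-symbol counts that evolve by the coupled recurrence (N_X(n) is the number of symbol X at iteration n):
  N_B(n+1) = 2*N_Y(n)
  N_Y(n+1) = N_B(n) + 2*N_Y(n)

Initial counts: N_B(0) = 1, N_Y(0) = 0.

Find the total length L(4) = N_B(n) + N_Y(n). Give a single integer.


Answer: 28

Derivation:
Step 0: N_B=1, N_Y=0, L=1
Step 1: N_B=0, N_Y=1, L=1
Step 2: N_B=2, N_Y=2, L=4
Step 3: N_B=4, N_Y=6, L=10
Step 4: N_B=12, N_Y=16, L=28


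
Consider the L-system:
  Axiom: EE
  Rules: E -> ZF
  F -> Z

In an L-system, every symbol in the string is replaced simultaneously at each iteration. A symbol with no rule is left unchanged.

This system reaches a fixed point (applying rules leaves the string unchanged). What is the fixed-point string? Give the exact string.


Answer: ZZZZ

Derivation:
Step 0: EE
Step 1: ZFZF
Step 2: ZZZZ
Step 3: ZZZZ  (unchanged — fixed point at step 2)
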